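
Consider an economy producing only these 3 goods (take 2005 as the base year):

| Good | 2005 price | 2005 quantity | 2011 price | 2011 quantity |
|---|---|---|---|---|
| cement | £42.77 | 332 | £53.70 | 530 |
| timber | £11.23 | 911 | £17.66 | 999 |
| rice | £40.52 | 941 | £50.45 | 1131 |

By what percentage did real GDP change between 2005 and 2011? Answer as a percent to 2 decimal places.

Real GDP 2005 = Nominal GDP 2005 = 42.77·332 + 11.23·911 + 40.52·941 = 62559.49.
Real GDP 2011 (at 2005 prices) = 42.77·530 + 11.23·999 + 40.52·1131 = 79714.99.
Real growth = 79714.99/62559.49 − 1 = 0.2742.

27.42%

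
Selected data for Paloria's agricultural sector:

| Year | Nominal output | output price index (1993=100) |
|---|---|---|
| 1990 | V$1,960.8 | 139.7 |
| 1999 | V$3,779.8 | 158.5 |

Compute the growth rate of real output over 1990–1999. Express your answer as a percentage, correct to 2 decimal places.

Deflate each year: 1990 → 1960.8/1.397 = 1403.58; 1999 → 3779.8/1.585 = 2384.73.
So real output changed by 2384.73/1403.58 − 1 = 0.6990, i.e. 69.90%.

69.90%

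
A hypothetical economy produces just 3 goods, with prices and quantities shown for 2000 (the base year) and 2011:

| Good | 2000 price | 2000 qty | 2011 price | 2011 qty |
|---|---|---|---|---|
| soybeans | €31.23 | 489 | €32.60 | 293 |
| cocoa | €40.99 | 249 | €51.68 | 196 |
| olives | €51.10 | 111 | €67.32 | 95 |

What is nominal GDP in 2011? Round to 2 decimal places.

€26076.48

Nominal GDP 2011 = Σ (p_2011 × q_2011) = 32.60·293 + 51.68·196 + 67.32·95 = 26076.48.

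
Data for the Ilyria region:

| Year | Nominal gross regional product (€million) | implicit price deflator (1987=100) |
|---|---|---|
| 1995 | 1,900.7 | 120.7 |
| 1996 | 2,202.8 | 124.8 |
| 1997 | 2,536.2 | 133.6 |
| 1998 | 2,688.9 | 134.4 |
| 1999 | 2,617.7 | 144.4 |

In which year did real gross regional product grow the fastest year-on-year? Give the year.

1996: real = 2202.8/1.248 = 1765.06; growth vs 1995 (1574.73) = 12.09%.
1997: real = 2536.2/1.336 = 1898.35; growth vs 1996 (1765.06) = 7.55%.
1998: real = 2688.9/1.344 = 2000.67; growth vs 1997 (1898.35) = 5.39%.
1999: real = 2617.7/1.444 = 1812.81; growth vs 1998 (2000.67) = -9.39%.

1996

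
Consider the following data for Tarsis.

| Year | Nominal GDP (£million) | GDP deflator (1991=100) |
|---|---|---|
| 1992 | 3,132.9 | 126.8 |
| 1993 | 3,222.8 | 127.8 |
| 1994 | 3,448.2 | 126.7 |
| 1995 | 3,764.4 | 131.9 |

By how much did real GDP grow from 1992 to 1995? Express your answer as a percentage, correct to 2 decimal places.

15.51%

Real GDP 1992 = 3132.9/1.268 = 2470.74.
Real GDP 1995 = 3764.4/1.319 = 2853.98.
Change = 2853.98/2470.74 − 1 = 0.1551.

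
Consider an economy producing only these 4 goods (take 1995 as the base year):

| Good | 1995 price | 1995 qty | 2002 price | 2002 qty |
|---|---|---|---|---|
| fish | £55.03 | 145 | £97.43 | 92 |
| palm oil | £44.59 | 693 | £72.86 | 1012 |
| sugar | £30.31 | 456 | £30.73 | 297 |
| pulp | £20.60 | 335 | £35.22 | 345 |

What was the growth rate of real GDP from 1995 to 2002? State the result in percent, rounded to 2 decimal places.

Real GDP 1995 = Nominal GDP 1995 = 55.03·145 + 44.59·693 + 30.31·456 + 20.60·335 = 59602.58.
Real GDP 2002 (at 1995 prices) = 55.03·92 + 44.59·1012 + 30.31·297 + 20.60·345 = 66296.91.
Real growth = 66296.91/59602.58 − 1 = 0.1123.

11.23%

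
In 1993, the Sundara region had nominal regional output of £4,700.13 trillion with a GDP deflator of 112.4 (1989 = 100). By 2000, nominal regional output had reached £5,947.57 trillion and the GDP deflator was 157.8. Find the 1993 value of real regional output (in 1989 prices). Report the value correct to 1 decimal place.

£4,181.6 trillion

Real regional output = Nominal / (GDP deflator/100) = 4700.13 / 1.124 = 4181.61.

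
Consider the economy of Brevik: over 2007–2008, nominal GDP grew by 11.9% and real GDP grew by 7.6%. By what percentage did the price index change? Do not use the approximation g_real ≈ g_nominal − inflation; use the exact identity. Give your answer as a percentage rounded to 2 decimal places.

(1 + g_nom) = (1 + g_real)(1 + π), so π = 1.1190 / 1.0760 − 1 = 0.03996.

4.00%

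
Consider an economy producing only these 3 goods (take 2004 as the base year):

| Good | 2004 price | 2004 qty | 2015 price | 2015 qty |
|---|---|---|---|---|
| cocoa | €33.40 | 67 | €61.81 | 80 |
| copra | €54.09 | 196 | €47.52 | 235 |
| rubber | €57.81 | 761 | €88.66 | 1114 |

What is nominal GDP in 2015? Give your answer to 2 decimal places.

€114879.24

Nominal GDP 2015 = Σ (p_2015 × q_2015) = 61.81·80 + 47.52·235 + 88.66·1114 = 114879.24.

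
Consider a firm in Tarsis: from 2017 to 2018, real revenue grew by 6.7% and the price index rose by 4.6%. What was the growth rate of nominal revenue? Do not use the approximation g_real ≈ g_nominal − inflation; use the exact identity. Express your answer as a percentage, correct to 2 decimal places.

11.61%

(1 + g_nom) = (1 + g_real)(1 + π) = 1.0670 × 1.0460 = 1.11608.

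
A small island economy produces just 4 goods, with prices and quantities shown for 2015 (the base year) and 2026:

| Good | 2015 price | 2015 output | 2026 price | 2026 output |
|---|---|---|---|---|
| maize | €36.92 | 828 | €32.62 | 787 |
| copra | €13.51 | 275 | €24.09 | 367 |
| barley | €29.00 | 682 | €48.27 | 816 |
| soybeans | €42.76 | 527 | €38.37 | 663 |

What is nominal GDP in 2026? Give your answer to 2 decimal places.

Nominal GDP 2026 = Σ (p_2026 × q_2026) = 32.62·787 + 24.09·367 + 48.27·816 + 38.37·663 = 99340.60.

€99340.60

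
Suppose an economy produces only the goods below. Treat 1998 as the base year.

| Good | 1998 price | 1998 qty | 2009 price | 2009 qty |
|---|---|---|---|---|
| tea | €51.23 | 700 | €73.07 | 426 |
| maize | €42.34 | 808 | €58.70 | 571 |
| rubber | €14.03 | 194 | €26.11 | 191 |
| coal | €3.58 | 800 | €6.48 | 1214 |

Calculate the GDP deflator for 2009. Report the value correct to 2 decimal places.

146.15

Nominal GDP 2009 = 73.07·426 + 58.70·571 + 26.11·191 + 6.48·1214 = 77499.25.
Real GDP 2009 (at 1998 prices) = 51.23·426 + 42.34·571 + 14.03·191 + 3.58·1214 = 53025.97.
Deflator = Nominal/Real × 100 = 77499.25/53025.97 × 100 = 146.153.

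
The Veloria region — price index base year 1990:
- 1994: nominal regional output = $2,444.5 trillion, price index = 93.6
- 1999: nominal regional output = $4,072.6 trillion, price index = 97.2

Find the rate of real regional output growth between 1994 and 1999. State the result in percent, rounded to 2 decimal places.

Real regional output 1994 = 2444.5 / 0.936 = 2611.65.
Real regional output 1999 = 4072.6 / 0.972 = 4189.92.
Real growth = 4189.92 / 2611.65 − 1 = 0.6043.

60.43%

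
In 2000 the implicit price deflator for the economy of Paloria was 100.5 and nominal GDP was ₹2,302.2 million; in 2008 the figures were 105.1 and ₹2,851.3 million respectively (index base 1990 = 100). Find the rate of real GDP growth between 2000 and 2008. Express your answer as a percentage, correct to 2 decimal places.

18.43%

Real GDP 2000 = 2302.2 / 1.005 = 2290.75.
Real GDP 2008 = 2851.3 / 1.051 = 2712.94.
Real growth = 2712.94 / 2290.75 − 1 = 0.1843.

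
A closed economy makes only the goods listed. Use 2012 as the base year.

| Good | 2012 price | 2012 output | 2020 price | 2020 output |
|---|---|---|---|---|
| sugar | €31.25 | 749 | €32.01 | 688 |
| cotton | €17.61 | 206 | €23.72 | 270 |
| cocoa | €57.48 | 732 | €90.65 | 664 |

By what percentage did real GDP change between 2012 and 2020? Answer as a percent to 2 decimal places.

-6.78%

Real GDP 2012 = Nominal GDP 2012 = 31.25·749 + 17.61·206 + 57.48·732 = 69109.27.
Real GDP 2020 (at 2012 prices) = 31.25·688 + 17.61·270 + 57.48·664 = 64421.42.
Real growth = 64421.42/69109.27 − 1 = -0.0678.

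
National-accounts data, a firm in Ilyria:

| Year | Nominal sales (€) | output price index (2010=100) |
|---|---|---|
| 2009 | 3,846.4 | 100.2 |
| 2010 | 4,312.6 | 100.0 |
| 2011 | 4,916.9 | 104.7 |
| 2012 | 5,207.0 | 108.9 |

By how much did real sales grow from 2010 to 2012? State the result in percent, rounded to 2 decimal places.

10.87%

Real sales 2010 = 4312.6/1.000 = 4312.60.
Real sales 2012 = 5207.0/1.089 = 4781.45.
Change = 4781.45/4312.60 − 1 = 0.1087.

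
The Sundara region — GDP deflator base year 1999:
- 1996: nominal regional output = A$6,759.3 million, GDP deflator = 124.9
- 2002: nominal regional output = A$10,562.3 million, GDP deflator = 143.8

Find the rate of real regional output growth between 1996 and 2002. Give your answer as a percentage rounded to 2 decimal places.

Deflate each year: 1996 → 6759.3/1.249 = 5411.77; 2002 → 10562.3/1.438 = 7345.13.
So real regional output changed by 7345.13/5411.77 − 1 = 0.3573, i.e. 35.73%.

35.73%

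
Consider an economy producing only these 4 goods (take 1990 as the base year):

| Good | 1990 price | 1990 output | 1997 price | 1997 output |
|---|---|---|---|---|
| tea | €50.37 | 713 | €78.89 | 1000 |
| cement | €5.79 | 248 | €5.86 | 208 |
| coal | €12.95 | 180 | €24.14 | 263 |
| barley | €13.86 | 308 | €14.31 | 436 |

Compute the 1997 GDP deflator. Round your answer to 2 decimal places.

Nominal GDP 1997 = 78.89·1000 + 5.86·208 + 24.14·263 + 14.31·436 = 92696.86.
Real GDP 1997 (at 1990 prices) = 50.37·1000 + 5.79·208 + 12.95·263 + 13.86·436 = 61023.13.
Deflator = Nominal/Real × 100 = 92696.86/61023.13 × 100 = 151.904.

151.90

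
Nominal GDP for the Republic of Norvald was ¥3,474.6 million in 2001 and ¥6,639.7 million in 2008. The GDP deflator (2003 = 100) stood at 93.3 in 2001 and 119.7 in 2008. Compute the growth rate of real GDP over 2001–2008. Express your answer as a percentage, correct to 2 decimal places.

Deflate each year: 2001 → 3474.6/0.933 = 3724.12; 2008 → 6639.7/1.197 = 5546.95.
So real GDP changed by 5546.95/3724.12 − 1 = 0.4895, i.e. 48.95%.

48.95%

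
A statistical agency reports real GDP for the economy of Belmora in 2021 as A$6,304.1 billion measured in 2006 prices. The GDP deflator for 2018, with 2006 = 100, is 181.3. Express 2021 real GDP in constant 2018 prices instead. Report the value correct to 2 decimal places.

A$11,429.33 billion

Real GDP in 2018 prices = Real GDP in 2006 prices × (P_2018/P_2006) = 6304.1 × 1.813 = 11429.33.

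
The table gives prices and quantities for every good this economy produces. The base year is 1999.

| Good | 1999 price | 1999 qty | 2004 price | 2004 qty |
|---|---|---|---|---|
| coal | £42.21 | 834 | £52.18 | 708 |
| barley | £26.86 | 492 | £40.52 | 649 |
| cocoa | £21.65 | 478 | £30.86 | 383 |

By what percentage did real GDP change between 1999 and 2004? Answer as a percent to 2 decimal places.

Real GDP 1999 = Nominal GDP 1999 = 42.21·834 + 26.86·492 + 21.65·478 = 58766.96.
Real GDP 2004 (at 1999 prices) = 42.21·708 + 26.86·649 + 21.65·383 = 55608.77.
Real growth = 55608.77/58766.96 − 1 = -0.0537.

-5.37%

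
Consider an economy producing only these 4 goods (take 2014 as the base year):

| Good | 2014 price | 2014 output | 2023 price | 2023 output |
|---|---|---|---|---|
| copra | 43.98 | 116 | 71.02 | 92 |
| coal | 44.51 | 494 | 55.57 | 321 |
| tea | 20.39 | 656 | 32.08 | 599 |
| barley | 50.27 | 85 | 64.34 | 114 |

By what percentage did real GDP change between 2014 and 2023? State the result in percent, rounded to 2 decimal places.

Real GDP 2014 = Nominal GDP 2014 = 43.98·116 + 44.51·494 + 20.39·656 + 50.27·85 = 44738.41.
Real GDP 2023 (at 2014 prices) = 43.98·92 + 44.51·321 + 20.39·599 + 50.27·114 = 36278.26.
Real growth = 36278.26/44738.41 − 1 = -0.1891.

-18.91%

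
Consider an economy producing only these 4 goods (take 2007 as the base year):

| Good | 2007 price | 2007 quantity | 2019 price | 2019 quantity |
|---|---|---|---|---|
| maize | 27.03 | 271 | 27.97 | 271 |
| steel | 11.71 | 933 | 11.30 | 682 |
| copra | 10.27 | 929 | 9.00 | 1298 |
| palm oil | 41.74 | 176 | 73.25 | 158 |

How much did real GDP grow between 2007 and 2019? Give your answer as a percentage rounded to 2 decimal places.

Real GDP 2007 = Nominal GDP 2007 = 27.03·271 + 11.71·933 + 10.27·929 + 41.74·176 = 35137.63.
Real GDP 2019 (at 2007 prices) = 27.03·271 + 11.71·682 + 10.27·1298 + 41.74·158 = 35236.73.
Real growth = 35236.73/35137.63 − 1 = 0.0028.

0.28%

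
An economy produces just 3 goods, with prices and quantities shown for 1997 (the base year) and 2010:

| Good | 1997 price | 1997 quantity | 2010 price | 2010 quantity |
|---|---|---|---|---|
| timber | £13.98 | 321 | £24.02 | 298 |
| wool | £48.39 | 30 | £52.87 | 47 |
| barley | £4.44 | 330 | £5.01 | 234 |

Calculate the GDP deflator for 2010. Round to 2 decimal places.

144.60

Nominal GDP 2010 = 24.02·298 + 52.87·47 + 5.01·234 = 10815.19.
Real GDP 2010 (at 1997 prices) = 13.98·298 + 48.39·47 + 4.44·234 = 7479.33.
Deflator = Nominal/Real × 100 = 10815.19/7479.33 × 100 = 144.601.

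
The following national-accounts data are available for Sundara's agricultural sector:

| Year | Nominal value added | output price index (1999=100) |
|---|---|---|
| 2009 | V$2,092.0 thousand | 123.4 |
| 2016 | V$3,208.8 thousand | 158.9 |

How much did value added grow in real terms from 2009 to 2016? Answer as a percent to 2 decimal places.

Real value added 2009 = 2092.0 / 1.234 = 1695.30.
Real value added 2016 = 3208.8 / 1.589 = 2019.38.
Real growth = 2019.38 / 1695.30 − 1 = 0.1912.

19.12%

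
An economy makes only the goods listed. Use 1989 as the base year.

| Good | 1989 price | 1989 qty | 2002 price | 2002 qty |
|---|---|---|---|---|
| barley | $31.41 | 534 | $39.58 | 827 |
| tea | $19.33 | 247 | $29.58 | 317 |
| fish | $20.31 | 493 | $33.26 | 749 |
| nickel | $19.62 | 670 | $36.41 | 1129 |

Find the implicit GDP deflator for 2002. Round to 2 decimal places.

155.65

Nominal GDP 2002 = 39.58·827 + 29.58·317 + 33.26·749 + 36.41·1129 = 108128.15.
Real GDP 2002 (at 1989 prices) = 31.41·827 + 19.33·317 + 20.31·749 + 19.62·1129 = 69466.85.
Deflator = Nominal/Real × 100 = 108128.15/69466.85 × 100 = 155.654.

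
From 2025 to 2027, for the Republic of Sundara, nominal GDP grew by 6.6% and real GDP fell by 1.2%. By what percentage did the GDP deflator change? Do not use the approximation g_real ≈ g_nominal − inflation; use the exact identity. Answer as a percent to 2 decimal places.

(1 + g_nom) = (1 + g_real)(1 + π), so π = 1.0660 / 0.9880 − 1 = 0.07895.

7.89%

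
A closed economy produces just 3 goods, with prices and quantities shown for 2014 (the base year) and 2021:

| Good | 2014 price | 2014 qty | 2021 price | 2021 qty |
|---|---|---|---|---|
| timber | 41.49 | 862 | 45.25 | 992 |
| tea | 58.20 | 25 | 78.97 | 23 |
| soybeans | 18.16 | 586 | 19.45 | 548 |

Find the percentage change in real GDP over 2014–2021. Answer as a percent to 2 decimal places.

Real GDP 2014 = Nominal GDP 2014 = 41.49·862 + 58.20·25 + 18.16·586 = 47861.14.
Real GDP 2021 (at 2014 prices) = 41.49·992 + 58.20·23 + 18.16·548 = 52448.36.
Real growth = 52448.36/47861.14 − 1 = 0.0958.

9.58%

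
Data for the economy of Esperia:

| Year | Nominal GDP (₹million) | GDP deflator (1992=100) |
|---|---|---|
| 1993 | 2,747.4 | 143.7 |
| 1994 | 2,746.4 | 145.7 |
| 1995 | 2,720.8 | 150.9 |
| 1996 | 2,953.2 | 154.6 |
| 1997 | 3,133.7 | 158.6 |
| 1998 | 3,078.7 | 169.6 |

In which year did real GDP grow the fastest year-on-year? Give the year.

1996

1994: real = 2746.4/1.457 = 1884.97; growth vs 1993 (1911.90) = -1.41%.
1995: real = 2720.8/1.509 = 1803.05; growth vs 1994 (1884.97) = -4.35%.
1996: real = 2953.2/1.546 = 1910.22; growth vs 1995 (1803.05) = 5.94%.
1997: real = 3133.7/1.586 = 1975.85; growth vs 1996 (1910.22) = 3.44%.
1998: real = 3078.7/1.696 = 1815.27; growth vs 1997 (1975.85) = -8.13%.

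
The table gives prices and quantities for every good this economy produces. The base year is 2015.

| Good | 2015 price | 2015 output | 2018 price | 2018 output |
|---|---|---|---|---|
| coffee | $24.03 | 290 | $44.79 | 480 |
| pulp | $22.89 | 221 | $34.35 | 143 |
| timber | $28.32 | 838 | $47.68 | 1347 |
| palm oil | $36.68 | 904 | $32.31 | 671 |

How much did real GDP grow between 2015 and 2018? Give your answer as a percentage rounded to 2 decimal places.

Real GDP 2015 = Nominal GDP 2015 = 24.03·290 + 22.89·221 + 28.32·838 + 36.68·904 = 68918.27.
Real GDP 2018 (at 2015 prices) = 24.03·480 + 22.89·143 + 28.32·1347 + 36.68·671 = 77566.99.
Real growth = 77566.99/68918.27 − 1 = 0.1255.

12.55%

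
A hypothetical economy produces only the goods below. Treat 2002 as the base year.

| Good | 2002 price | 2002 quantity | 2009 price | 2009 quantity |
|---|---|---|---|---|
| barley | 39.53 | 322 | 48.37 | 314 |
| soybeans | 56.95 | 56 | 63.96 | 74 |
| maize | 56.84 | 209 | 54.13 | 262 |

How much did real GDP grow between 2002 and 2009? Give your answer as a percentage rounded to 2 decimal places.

Real GDP 2002 = Nominal GDP 2002 = 39.53·322 + 56.95·56 + 56.84·209 = 27797.42.
Real GDP 2009 (at 2002 prices) = 39.53·314 + 56.95·74 + 56.84·262 = 31518.80.
Real growth = 31518.80/27797.42 − 1 = 0.1339.

13.39%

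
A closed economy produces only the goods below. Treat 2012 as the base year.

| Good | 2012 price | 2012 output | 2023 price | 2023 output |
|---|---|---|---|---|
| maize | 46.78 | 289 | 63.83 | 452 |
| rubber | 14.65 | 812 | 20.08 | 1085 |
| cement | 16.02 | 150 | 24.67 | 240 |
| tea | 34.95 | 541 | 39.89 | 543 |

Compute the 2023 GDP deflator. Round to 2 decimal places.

130.66

Nominal GDP 2023 = 63.83·452 + 20.08·1085 + 24.67·240 + 39.89·543 = 78219.03.
Real GDP 2023 (at 2012 prices) = 46.78·452 + 14.65·1085 + 16.02·240 + 34.95·543 = 59862.46.
Deflator = Nominal/Real × 100 = 78219.03/59862.46 × 100 = 130.665.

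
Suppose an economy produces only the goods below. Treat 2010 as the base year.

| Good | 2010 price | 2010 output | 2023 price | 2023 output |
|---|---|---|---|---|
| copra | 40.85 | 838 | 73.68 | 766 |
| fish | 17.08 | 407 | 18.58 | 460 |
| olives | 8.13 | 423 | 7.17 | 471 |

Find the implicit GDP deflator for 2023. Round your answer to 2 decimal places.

Nominal GDP 2023 = 73.68·766 + 18.58·460 + 7.17·471 = 68362.75.
Real GDP 2023 (at 2010 prices) = 40.85·766 + 17.08·460 + 8.13·471 = 42977.13.
Deflator = Nominal/Real × 100 = 68362.75/42977.13 × 100 = 159.068.

159.07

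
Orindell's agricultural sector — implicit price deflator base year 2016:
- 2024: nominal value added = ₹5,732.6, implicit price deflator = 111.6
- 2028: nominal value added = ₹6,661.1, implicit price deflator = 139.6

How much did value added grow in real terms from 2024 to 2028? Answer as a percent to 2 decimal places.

-7.11%

Deflate each year: 2024 → 5732.6/1.116 = 5136.74; 2028 → 6661.1/1.396 = 4771.56.
So real value added changed by 4771.56/5136.74 − 1 = -0.0711, i.e. -7.11%.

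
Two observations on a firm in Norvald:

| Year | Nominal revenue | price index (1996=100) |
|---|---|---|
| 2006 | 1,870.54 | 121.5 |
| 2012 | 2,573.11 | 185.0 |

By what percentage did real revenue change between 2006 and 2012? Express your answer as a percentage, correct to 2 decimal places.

-9.66%

Deflate each year: 2006 → 1870.54/1.215 = 1539.54; 2012 → 2573.11/1.850 = 1390.87.
So real revenue changed by 1390.87/1539.54 − 1 = -0.0966, i.e. -9.66%.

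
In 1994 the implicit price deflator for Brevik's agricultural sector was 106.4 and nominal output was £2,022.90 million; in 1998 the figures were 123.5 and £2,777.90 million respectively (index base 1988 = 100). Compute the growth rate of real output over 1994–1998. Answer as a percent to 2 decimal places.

18.31%

Real output 1994 = 2022.90 / 1.064 = 1901.22.
Real output 1998 = 2777.90 / 1.235 = 2249.31.
Real growth = 2249.31 / 1901.22 − 1 = 0.1831.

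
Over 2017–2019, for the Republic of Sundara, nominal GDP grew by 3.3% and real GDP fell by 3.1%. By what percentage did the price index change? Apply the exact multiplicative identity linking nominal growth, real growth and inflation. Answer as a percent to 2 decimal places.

(1 + g_nom) = (1 + g_real)(1 + π), so π = 1.0330 / 0.9690 − 1 = 0.06605.

6.60%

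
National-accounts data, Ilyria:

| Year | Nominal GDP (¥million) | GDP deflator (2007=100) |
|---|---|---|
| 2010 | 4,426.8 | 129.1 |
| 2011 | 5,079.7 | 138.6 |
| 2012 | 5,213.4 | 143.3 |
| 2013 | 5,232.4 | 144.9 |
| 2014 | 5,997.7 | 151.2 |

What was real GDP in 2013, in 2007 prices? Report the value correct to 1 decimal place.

¥3,611.0 million

Real GDP 2013 = 5232.4 / 1.449 = 3611.04.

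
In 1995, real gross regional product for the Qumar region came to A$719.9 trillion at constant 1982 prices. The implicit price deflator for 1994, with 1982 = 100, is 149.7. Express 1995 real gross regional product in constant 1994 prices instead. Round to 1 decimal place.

A$1,077.7 trillion

Real gross regional product in 1994 prices = Real gross regional product in 1982 prices × (P_1994/P_1982) = 719.9 × 1.497 = 1077.69.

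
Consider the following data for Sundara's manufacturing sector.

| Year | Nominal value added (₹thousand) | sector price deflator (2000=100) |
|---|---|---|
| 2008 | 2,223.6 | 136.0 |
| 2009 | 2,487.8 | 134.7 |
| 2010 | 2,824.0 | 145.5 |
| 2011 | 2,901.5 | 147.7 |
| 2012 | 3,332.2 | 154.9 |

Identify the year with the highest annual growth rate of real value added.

2009: real = 2487.8/1.347 = 1846.92; growth vs 2008 (1635.00) = 12.96%.
2010: real = 2824.0/1.455 = 1940.89; growth vs 2009 (1846.92) = 5.09%.
2011: real = 2901.5/1.477 = 1964.45; growth vs 2010 (1940.89) = 1.21%.
2012: real = 3332.2/1.549 = 2151.19; growth vs 2011 (1964.45) = 9.51%.

2009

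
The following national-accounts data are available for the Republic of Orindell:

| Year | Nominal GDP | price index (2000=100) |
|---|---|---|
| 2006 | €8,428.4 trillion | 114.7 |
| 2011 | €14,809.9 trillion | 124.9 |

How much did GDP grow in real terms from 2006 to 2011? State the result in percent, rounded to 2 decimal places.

Real GDP 2006 = 8428.4 / 1.147 = 7348.21.
Real GDP 2011 = 14809.9 / 1.249 = 11857.41.
Real growth = 11857.41 / 7348.21 − 1 = 0.6136.

61.36%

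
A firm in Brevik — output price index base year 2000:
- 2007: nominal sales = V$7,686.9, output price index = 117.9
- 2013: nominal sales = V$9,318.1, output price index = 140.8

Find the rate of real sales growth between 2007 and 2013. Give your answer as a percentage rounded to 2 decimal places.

Deflate each year: 2007 → 7686.9/1.179 = 6519.85; 2013 → 9318.1/1.408 = 6617.97.
So real sales changed by 6617.97/6519.85 − 1 = 0.0150, i.e. 1.50%.

1.50%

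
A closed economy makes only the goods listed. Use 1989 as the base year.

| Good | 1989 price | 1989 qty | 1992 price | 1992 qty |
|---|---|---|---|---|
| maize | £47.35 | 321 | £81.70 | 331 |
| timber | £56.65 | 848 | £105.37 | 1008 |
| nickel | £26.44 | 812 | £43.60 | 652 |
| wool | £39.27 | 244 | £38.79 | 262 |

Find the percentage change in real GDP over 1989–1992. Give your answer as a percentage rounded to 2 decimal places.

Real GDP 1989 = Nominal GDP 1989 = 47.35·321 + 56.65·848 + 26.44·812 + 39.27·244 = 94289.71.
Real GDP 1992 (at 1989 prices) = 47.35·331 + 56.65·1008 + 26.44·652 + 39.27·262 = 100303.67.
Real growth = 100303.67/94289.71 − 1 = 0.0638.

6.38%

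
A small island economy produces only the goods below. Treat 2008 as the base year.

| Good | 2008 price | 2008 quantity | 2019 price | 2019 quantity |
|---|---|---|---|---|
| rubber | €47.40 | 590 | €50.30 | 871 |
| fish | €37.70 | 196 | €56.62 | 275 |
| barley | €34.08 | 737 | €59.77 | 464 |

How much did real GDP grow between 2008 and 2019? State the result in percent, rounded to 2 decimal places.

11.57%

Real GDP 2008 = Nominal GDP 2008 = 47.40·590 + 37.70·196 + 34.08·737 = 60472.16.
Real GDP 2019 (at 2008 prices) = 47.40·871 + 37.70·275 + 34.08·464 = 67466.02.
Real growth = 67466.02/60472.16 − 1 = 0.1157.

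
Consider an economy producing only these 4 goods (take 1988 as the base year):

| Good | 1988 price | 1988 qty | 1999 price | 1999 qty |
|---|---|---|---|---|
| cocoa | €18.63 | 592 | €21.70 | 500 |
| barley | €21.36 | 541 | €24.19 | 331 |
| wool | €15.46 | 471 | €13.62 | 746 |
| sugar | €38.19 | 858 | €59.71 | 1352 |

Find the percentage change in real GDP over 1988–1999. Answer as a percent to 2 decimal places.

Real GDP 1988 = Nominal GDP 1988 = 18.63·592 + 21.36·541 + 15.46·471 + 38.19·858 = 62633.40.
Real GDP 1999 (at 1988 prices) = 18.63·500 + 21.36·331 + 15.46·746 + 38.19·1352 = 79551.20.
Real growth = 79551.20/62633.40 − 1 = 0.2701.

27.01%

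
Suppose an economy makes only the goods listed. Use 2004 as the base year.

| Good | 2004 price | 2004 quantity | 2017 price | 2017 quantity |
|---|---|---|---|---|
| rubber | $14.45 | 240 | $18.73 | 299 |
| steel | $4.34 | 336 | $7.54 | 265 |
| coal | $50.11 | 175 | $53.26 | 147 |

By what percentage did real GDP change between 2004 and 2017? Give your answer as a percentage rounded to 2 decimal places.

-6.27%

Real GDP 2004 = Nominal GDP 2004 = 14.45·240 + 4.34·336 + 50.11·175 = 13695.49.
Real GDP 2017 (at 2004 prices) = 14.45·299 + 4.34·265 + 50.11·147 = 12836.82.
Real growth = 12836.82/13695.49 − 1 = -0.0627.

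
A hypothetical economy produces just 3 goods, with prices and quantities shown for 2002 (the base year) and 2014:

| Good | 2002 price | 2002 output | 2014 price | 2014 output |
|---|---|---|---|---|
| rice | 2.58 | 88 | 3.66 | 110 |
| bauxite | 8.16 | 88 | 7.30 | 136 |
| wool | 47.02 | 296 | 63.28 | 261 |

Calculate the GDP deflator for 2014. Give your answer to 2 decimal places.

Nominal GDP 2014 = 3.66·110 + 7.30·136 + 63.28·261 = 17911.48.
Real GDP 2014 (at 2002 prices) = 2.58·110 + 8.16·136 + 47.02·261 = 13665.78.
Deflator = Nominal/Real × 100 = 17911.48/13665.78 × 100 = 131.068.

131.07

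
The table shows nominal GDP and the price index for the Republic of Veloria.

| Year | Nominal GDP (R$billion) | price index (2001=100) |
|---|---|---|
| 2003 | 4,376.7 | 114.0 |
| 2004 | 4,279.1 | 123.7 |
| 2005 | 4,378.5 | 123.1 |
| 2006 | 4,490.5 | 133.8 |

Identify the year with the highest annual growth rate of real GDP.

2005

2004: real = 4279.1/1.237 = 3459.26; growth vs 2003 (3839.21) = -9.90%.
2005: real = 4378.5/1.231 = 3556.86; growth vs 2004 (3459.26) = 2.82%.
2006: real = 4490.5/1.338 = 3356.13; growth vs 2005 (3556.86) = -5.64%.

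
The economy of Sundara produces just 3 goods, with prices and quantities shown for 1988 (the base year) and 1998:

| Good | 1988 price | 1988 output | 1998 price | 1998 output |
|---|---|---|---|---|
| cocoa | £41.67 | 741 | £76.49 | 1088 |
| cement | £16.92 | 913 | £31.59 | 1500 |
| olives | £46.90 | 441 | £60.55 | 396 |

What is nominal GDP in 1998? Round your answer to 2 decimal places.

£154583.92

Nominal GDP 1998 = Σ (p_1998 × q_1998) = 76.49·1088 + 31.59·1500 + 60.55·396 = 154583.92.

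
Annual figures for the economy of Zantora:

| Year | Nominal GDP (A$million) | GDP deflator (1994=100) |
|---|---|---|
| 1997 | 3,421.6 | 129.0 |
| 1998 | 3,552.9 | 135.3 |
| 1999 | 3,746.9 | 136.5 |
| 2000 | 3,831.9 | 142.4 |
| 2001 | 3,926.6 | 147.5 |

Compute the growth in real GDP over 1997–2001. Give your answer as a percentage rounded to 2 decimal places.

Real GDP 1997 = 3421.6/1.290 = 2652.40.
Real GDP 2001 = 3926.6/1.475 = 2662.10.
Change = 2662.10/2652.40 − 1 = 0.0037.

0.37%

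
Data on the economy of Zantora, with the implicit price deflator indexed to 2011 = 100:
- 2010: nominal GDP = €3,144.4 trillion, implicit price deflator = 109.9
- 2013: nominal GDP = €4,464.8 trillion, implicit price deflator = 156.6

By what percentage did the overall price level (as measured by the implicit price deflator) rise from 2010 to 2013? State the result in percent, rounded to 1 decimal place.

Price-level change = 156.6 / 109.9 − 1 = 0.4249.

42.5%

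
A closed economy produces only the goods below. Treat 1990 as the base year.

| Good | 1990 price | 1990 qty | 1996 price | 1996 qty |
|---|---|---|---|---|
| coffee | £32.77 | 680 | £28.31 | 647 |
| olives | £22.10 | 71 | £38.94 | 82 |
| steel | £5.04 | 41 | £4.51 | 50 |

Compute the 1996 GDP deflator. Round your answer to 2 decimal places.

93.42

Nominal GDP 1996 = 28.31·647 + 38.94·82 + 4.51·50 = 21735.15.
Real GDP 1996 (at 1990 prices) = 32.77·647 + 22.10·82 + 5.04·50 = 23266.39.
Deflator = Nominal/Real × 100 = 21735.15/23266.39 × 100 = 93.419.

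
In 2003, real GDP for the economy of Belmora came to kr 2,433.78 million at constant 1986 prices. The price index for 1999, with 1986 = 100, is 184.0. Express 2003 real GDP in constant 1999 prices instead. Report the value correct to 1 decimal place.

Real GDP in 1999 prices = Real GDP in 1986 prices × (P_1999/P_1986) = 2433.78 × 1.840 = 4478.16.

kr 4,478.2 million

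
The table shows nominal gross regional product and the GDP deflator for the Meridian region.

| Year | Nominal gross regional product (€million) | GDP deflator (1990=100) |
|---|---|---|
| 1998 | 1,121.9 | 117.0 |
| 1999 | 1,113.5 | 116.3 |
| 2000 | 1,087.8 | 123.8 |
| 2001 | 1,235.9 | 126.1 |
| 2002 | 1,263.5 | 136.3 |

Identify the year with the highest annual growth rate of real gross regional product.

1999: real = 1113.5/1.163 = 957.44; growth vs 1998 (958.89) = -0.15%.
2000: real = 1087.8/1.238 = 878.68; growth vs 1999 (957.44) = -8.23%.
2001: real = 1235.9/1.261 = 980.10; growth vs 2000 (878.68) = 11.54%.
2002: real = 1263.5/1.363 = 927.00; growth vs 2001 (980.10) = -5.42%.

2001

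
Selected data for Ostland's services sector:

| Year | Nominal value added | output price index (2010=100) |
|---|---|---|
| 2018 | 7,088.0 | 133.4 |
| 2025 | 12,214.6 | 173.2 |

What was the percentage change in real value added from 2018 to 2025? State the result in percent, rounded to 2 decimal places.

32.73%

Deflate each year: 2018 → 7088.0/1.334 = 5313.34; 2025 → 12214.6/1.732 = 7052.31.
So real value added changed by 7052.31/5313.34 − 1 = 0.3273, i.e. 32.73%.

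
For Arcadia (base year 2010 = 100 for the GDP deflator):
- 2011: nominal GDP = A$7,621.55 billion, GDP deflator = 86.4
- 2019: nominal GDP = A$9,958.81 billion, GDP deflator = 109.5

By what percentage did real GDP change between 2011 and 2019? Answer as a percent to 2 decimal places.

3.10%

Deflate each year: 2011 → 7621.55/0.864 = 8821.24; 2019 → 9958.81/1.095 = 9094.80.
So real GDP changed by 9094.80/8821.24 − 1 = 0.0310, i.e. 3.10%.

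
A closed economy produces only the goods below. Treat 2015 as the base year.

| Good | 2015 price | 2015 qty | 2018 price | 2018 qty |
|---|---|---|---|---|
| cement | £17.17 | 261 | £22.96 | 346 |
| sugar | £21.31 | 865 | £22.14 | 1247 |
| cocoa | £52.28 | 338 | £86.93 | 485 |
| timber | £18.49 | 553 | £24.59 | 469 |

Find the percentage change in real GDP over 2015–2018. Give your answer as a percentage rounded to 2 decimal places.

Real GDP 2015 = Nominal GDP 2015 = 17.17·261 + 21.31·865 + 52.28·338 + 18.49·553 = 50810.13.
Real GDP 2018 (at 2015 prices) = 17.17·346 + 21.31·1247 + 52.28·485 + 18.49·469 = 66542.00.
Real growth = 66542.00/50810.13 − 1 = 0.3096.

30.96%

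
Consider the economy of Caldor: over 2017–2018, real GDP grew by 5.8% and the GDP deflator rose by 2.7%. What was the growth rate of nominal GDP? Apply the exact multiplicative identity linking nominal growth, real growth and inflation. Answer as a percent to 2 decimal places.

(1 + g_nom) = (1 + g_real)(1 + π) = 1.0580 × 1.0270 = 1.08657.

8.66%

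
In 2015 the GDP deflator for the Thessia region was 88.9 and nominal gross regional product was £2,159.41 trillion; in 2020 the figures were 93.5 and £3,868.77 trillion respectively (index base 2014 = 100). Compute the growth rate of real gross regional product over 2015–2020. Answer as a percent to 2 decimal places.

Real gross regional product 2015 = 2159.41 / 0.889 = 2429.03.
Real gross regional product 2020 = 3868.77 / 0.935 = 4137.72.
Real growth = 4137.72 / 2429.03 − 1 = 0.7034.

70.34%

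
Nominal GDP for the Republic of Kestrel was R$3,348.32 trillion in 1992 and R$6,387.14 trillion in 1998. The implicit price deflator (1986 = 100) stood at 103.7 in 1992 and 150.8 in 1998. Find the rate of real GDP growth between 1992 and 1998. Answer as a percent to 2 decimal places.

31.18%

Real GDP 1992 = 3348.32 / 1.037 = 3228.85.
Real GDP 1998 = 6387.14 / 1.508 = 4235.50.
Real growth = 4235.50 / 3228.85 − 1 = 0.3118.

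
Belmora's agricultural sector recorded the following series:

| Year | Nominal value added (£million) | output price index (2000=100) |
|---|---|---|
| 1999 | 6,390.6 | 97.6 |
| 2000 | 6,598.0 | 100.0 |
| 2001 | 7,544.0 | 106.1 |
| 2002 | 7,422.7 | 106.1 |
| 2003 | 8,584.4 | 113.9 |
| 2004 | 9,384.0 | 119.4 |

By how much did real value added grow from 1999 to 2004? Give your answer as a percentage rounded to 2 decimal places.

Real value added 1999 = 6390.6/0.976 = 6547.75.
Real value added 2004 = 9384.0/1.194 = 7859.30.
Change = 7859.30/6547.75 − 1 = 0.2003.

20.03%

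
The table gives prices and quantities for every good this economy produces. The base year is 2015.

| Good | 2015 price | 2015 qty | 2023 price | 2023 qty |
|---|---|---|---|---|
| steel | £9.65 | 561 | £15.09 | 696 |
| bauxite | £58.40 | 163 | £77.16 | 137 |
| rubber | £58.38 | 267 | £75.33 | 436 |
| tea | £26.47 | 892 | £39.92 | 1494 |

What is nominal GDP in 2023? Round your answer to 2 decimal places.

Nominal GDP 2023 = Σ (p_2023 × q_2023) = 15.09·696 + 77.16·137 + 75.33·436 + 39.92·1494 = 113557.92.

£113557.92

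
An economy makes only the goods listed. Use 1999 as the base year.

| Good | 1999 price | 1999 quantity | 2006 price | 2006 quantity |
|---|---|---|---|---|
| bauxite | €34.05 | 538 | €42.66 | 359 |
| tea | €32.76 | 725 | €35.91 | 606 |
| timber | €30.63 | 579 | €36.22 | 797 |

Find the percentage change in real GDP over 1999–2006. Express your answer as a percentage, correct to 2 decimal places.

-5.54%

Real GDP 1999 = Nominal GDP 1999 = 34.05·538 + 32.76·725 + 30.63·579 = 59804.67.
Real GDP 2006 (at 1999 prices) = 34.05·359 + 32.76·606 + 30.63·797 = 56488.62.
Real growth = 56488.62/59804.67 − 1 = -0.0554.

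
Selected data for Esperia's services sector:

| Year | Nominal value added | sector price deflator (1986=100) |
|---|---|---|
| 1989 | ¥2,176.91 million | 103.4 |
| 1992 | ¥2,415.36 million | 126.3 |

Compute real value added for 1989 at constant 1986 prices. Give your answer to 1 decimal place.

Real value added = Nominal / (sector price deflator/100) = 2176.91 / 1.034 = 2105.33.

¥2,105.3 million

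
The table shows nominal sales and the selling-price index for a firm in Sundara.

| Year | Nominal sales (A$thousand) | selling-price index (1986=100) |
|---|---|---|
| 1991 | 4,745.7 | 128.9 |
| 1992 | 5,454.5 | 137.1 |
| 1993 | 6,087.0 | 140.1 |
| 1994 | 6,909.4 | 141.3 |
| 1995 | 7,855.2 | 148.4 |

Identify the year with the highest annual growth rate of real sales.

1994

1992: real = 5454.5/1.371 = 3978.48; growth vs 1991 (3681.69) = 8.06%.
1993: real = 6087.0/1.401 = 4344.75; growth vs 1992 (3978.48) = 9.21%.
1994: real = 6909.4/1.413 = 4889.88; growth vs 1993 (4344.75) = 12.55%.
1995: real = 7855.2/1.484 = 5293.26; growth vs 1994 (4889.88) = 8.25%.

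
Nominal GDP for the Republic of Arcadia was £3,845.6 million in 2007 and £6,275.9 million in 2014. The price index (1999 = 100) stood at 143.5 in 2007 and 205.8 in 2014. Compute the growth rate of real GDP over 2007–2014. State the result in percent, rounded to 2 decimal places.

Real GDP 2007 = 3845.6 / 1.435 = 2679.86.
Real GDP 2014 = 6275.9 / 2.058 = 3049.51.
Real growth = 3049.51 / 2679.86 − 1 = 0.1379.

13.79%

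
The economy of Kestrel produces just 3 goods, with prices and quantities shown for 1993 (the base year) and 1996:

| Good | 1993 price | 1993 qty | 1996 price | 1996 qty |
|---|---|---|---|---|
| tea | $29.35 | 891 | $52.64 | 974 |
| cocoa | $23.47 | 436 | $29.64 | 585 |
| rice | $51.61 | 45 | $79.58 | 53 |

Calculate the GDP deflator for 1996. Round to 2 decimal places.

Nominal GDP 1996 = 52.64·974 + 29.64·585 + 79.58·53 = 72828.50.
Real GDP 1996 (at 1993 prices) = 29.35·974 + 23.47·585 + 51.61·53 = 45052.18.
Deflator = Nominal/Real × 100 = 72828.50/45052.18 × 100 = 161.654.

161.65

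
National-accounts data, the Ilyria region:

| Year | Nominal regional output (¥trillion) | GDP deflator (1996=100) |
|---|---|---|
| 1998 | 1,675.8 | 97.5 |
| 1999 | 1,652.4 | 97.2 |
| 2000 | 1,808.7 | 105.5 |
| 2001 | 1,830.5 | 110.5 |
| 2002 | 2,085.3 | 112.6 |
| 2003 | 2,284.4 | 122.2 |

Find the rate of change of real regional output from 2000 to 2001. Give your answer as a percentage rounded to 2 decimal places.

Real regional output 2000 = 1808.7/1.055 = 1714.41.
Real regional output 2001 = 1830.5/1.105 = 1656.56.
Change = 1656.56/1714.41 − 1 = -0.0337.

-3.37%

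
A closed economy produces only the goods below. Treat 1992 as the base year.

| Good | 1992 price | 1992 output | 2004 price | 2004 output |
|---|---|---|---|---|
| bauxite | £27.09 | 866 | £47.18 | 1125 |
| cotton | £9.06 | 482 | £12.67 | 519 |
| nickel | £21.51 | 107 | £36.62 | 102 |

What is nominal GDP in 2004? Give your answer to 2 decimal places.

£63388.47

Nominal GDP 2004 = Σ (p_2004 × q_2004) = 47.18·1125 + 12.67·519 + 36.62·102 = 63388.47.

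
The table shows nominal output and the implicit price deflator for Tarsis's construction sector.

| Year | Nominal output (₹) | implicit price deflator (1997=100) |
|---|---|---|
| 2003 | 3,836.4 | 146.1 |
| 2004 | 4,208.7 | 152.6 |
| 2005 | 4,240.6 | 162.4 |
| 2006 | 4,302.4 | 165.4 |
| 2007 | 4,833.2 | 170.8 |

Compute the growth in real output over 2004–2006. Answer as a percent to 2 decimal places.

Real output 2004 = 4208.7/1.526 = 2757.99.
Real output 2006 = 4302.4/1.654 = 2601.21.
Change = 2601.21/2757.99 − 1 = -0.0568.

-5.68%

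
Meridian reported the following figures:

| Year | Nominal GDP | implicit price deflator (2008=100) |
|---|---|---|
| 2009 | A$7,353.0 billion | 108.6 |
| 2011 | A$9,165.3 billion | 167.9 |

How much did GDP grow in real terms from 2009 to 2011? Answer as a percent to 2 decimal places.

Deflate each year: 2009 → 7353.0/1.086 = 6770.72; 2011 → 9165.3/1.679 = 5458.78.
So real GDP changed by 5458.78/6770.72 − 1 = -0.1938, i.e. -19.38%.

-19.38%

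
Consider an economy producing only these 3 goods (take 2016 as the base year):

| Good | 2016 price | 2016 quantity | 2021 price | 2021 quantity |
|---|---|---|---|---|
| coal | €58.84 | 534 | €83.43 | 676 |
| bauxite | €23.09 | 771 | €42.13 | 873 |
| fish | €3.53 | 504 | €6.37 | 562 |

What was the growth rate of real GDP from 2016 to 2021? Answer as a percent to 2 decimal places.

21.40%

Real GDP 2016 = Nominal GDP 2016 = 58.84·534 + 23.09·771 + 3.53·504 = 51002.07.
Real GDP 2021 (at 2016 prices) = 58.84·676 + 23.09·873 + 3.53·562 = 61917.27.
Real growth = 61917.27/51002.07 − 1 = 0.2140.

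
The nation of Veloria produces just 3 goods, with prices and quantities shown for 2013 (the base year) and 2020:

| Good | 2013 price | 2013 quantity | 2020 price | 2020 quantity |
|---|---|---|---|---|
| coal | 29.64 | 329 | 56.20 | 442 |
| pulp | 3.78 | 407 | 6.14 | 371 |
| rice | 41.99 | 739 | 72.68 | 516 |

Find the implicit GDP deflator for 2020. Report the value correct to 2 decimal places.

Nominal GDP 2020 = 56.20·442 + 6.14·371 + 72.68·516 = 64621.22.
Real GDP 2020 (at 2013 prices) = 29.64·442 + 3.78·371 + 41.99·516 = 36170.10.
Deflator = Nominal/Real × 100 = 64621.22/36170.10 × 100 = 178.659.

178.66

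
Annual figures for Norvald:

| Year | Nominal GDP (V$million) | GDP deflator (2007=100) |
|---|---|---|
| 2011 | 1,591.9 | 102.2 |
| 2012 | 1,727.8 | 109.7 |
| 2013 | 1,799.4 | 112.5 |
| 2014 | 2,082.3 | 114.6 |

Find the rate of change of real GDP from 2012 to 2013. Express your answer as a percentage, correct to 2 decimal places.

1.55%

Real GDP 2012 = 1727.8/1.097 = 1575.02.
Real GDP 2013 = 1799.4/1.125 = 1599.47.
Change = 1599.47/1575.02 − 1 = 0.0155.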